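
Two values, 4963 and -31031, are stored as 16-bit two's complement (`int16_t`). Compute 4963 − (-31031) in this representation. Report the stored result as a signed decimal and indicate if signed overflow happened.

-29542; overflow

4963 → 0001001101100011
-31031 → 1000011011001001
Subtract via negate-and-add: invert 1000011011001001 + 1 = 0111100100110111 (i.e. 31031).
  0001001101100011
+ 0111100100110111
= 1000110010011010
Result 1000110010011010: MSB = 1 → 35994 − 65536 = -29542.
Both addends (after negating the subtrahend) are non-negative but the stored result is negative: signed overflow. The true value 4963 − (-31031) = 35994 lies outside [-32768, 32767].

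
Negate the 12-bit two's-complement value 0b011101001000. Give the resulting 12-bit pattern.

Invert: 100010110111. Add 1: 100010111000.
Check: 011101001000 = 1864, 100010111000 = -1864.

100010111000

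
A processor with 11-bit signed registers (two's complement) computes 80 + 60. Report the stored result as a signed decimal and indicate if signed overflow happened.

140; no overflow

80 → 00001010000
60 → 00000111100
  00001010000
+ 00000111100
= 00010001100
Result 00010001100: MSB = 0 → value 140.
Both addends are non-negative and so is the stored result: no signed overflow.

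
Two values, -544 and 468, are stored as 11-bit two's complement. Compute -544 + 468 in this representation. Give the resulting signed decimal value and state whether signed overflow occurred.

-76; no overflow

-544 → 10111100000
468 → 00111010100
  10111100000
+ 00111010100
= 11110110100
Result 11110110100: MSB = 1 → 1972 − 2048 = -76.
Addends have opposite signs, so signed overflow cannot occur.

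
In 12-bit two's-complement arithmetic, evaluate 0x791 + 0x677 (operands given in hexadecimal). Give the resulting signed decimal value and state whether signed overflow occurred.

0x791 = 011110010001 = 1937 (signed)
0x677 = 011001110111 = 1655 (signed)
  011110010001
+ 011001110111
= 111000001000
Result 111000001000: MSB = 1 → 3592 − 4096 = -504.
Both addends are non-negative but the stored result is negative: signed overflow. The true value 1937 + 1655 = 3592 lies outside [-2048, 2047].

-504; overflow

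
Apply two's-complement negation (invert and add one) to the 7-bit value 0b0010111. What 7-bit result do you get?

Invert: 1101000. Add 1: 1101001.
Check: 0010111 = 23, 1101001 = -23.

1101001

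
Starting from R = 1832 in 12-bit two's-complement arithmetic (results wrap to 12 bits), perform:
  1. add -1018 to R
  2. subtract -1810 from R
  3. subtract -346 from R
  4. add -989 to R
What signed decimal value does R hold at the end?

Start: R = 1832 = 011100101000.
R = 1832 + (-1018) = 814 = 001100101110
R = 814 − (-1810) = 2624; wraps to -1472 = 101001000000
R = -1472 − (-346) = -1126 = 101110011010
R = -1126 + (-989) = -2115; wraps to 1981 = 011110111101

1981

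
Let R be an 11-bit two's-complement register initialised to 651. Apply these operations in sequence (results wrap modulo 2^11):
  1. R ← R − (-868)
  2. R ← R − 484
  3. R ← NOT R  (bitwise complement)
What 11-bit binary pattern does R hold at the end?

01111110100

Start: R = 651 = 01010001011.
R = 651 − (-868) = 1519; wraps to -529 = 10111101111
R = -529 − 484 = -1013 = 10000001011
R = NOT 10000001011 = 01111110100 = 1012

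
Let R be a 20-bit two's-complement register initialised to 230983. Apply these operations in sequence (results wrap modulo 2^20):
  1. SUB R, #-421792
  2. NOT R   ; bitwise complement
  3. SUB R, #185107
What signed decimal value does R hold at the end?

Start: R = 230983 = 00111000011001000111.
R = 230983 − (-421792) = 652775; wraps to -395801 = 10011111010111100111
R = NOT 10011111010111100111 = 01100000101000011000 = 395800
R = 395800 − 185107 = 210693 = 00110011011100000101

210693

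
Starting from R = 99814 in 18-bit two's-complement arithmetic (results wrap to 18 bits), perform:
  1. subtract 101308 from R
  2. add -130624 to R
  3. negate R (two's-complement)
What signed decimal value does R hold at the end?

-130026

Start: R = 99814 = 011000010111100110.
R = 99814 − 101308 = -1494 = 111111101000101010
R = -1494 + (-130624) = -132118; wraps to 130026 = 011111101111101010
R = −(130026) = -130026 = 100000010000010110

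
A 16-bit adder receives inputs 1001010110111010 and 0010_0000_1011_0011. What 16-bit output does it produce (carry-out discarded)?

  1001010110111010
+ 0010000010110011
= 1011011001101101

1011011001101101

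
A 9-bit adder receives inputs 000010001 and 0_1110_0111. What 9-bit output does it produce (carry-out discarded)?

  000010001
+ 011100111
= 011111000

011111000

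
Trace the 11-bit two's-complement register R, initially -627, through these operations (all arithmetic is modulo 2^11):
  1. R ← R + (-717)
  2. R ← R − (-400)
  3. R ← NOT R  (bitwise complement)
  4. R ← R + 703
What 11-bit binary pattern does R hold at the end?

11001101110

Start: R = -627 = 10110001101.
R = -627 + (-717) = -1344; wraps to 704 = 01011000000
R = 704 − (-400) = 1104; wraps to -944 = 10001010000
R = NOT 10001010000 = 01110101111 = 943
R = 943 + 703 = 1646; wraps to -402 = 11001101110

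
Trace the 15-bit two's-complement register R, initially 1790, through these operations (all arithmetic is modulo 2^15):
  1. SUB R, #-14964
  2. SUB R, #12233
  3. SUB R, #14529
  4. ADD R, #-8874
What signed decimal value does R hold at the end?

13886

Start: R = 1790 = 000011011111110.
R = 1790 − (-14964) = 16754; wraps to -16014 = 100000101110010
R = -16014 − 12233 = -28247; wraps to 4521 = 001000110101001
R = 4521 − 14529 = -10008 = 101100011101000
R = -10008 + (-8874) = -18882; wraps to 13886 = 011011000111110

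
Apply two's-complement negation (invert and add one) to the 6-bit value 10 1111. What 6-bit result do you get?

Invert: 010000. Add 1: 010001.

010001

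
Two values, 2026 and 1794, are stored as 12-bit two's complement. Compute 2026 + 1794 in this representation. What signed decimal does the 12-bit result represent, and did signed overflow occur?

-276; overflow

2026 → 011111101010
1794 → 011100000010
  011111101010
+ 011100000010
= 111011101100
Result 111011101100: MSB = 1 → 3820 − 4096 = -276.
Both addends are non-negative but the stored result is negative: signed overflow. The true value 2026 + 1794 = 3820 lies outside [-2048, 2047].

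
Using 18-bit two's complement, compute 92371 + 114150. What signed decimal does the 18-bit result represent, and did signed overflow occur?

92371 → 010110100011010011
114150 → 011011110111100110
  010110100011010011
+ 011011110111100110
= 110010011010111001
Result 110010011010111001: MSB = 1 → 206521 − 262144 = -55623.
Both addends are non-negative but the stored result is negative: signed overflow. The true value 92371 + 114150 = 206521 lies outside [-131072, 131071].

-55623; overflow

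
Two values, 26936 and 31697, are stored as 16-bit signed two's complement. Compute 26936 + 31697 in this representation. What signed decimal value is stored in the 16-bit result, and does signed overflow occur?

26936 → 0110100100111000
31697 → 0111101111010001
  0110100100111000
+ 0111101111010001
= 1110010100001001
Result 1110010100001001: MSB = 1 → 58633 − 65536 = -6903.
Both addends are non-negative but the stored result is negative: signed overflow. The true value 26936 + 31697 = 58633 lies outside [-32768, 32767].

-6903; overflow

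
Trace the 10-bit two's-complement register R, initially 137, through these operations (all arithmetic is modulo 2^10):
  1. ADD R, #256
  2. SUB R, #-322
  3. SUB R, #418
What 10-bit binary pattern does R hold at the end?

Start: R = 137 = 0010001001.
R = 137 + 256 = 393 = 0110001001
R = 393 − (-322) = 715; wraps to -309 = 1011001011
R = -309 − 418 = -727; wraps to 297 = 0100101001

0100101001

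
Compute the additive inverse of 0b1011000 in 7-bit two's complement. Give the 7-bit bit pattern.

Invert: 0100111. Add 1: 0101000.

0101000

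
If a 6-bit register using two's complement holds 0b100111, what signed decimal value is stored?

MSB is 1, so the value is negative.
Invert: 011000. Add 1: 011001 = 25. So the value is −25.

-25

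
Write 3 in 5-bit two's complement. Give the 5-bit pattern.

00011

3 is non-negative, so write it directly in 5 bits: 00011.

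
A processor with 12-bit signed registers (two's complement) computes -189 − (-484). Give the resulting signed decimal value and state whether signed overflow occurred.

-189 → 111101000011
-484 → 111000011100
Subtract via negate-and-add: invert 111000011100 + 1 = 000111100100 (i.e. 484).
  111101000011
+ 000111100100
= 000100100111  (discard carry-out 1)
Result 000100100111: MSB = 0 → value 295.
Addends (after negating the subtrahend) have opposite signs, so signed overflow cannot occur.

295; no overflow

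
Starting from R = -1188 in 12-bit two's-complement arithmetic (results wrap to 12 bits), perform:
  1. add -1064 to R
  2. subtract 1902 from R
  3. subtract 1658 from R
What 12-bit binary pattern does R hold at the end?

Start: R = -1188 = 101101011100.
R = -1188 + (-1064) = -2252; wraps to 1844 = 011100110100
R = 1844 − 1902 = -58 = 111111000110
R = -58 − 1658 = -1716 = 100101001100

100101001100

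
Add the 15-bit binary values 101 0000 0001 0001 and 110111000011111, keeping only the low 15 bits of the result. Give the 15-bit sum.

  101000000010001
+ 110111000011111
= 011111000110000  (discard carry-out 1)

011111000110000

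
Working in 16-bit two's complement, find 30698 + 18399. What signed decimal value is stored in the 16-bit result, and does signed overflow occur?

-16439; overflow

30698 → 0111011111101010
18399 → 0100011111011111
  0111011111101010
+ 0100011111011111
= 1011111111001001
Result 1011111111001001: MSB = 1 → 49097 − 65536 = -16439.
Both addends are non-negative but the stored result is negative: signed overflow. The true value 30698 + 18399 = 49097 lies outside [-32768, 32767].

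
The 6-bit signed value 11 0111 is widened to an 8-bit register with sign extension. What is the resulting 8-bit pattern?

MSB of 110111 is 1; replicate it into the new high bits.
11|110111 → 11110111 (still -9).

11110111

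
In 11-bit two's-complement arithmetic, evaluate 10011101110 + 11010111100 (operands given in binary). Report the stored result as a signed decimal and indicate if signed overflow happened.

10011101110 = -786 (signed)
11010111100 = -324 (signed)
  10011101110
+ 11010111100
= 01110101010  (discard carry-out 1)
Result 01110101010: MSB = 0 → value 938.
Both addends are negative but the stored result is non-negative: signed overflow. The true value -786 + (-324) = -1110 lies outside [-1024, 1023].

938; overflow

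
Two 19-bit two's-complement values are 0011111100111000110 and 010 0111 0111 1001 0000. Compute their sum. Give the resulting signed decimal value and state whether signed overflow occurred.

0011111100111000110 = 129478 (signed)
010 0111 0111 1001 0000 → 0100111011110010000 = 161680 (signed)
  0011111100111000110
+ 0100111011110010000
= 1000111000101010110
Result 1000111000101010110: MSB = 1 → 291158 − 524288 = -233130.
Both addends are non-negative but the stored result is negative: signed overflow. The true value 129478 + 161680 = 291158 lies outside [-262144, 262143].

-233130; overflow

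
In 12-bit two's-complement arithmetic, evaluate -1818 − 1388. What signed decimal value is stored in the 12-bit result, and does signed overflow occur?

-1818 → 100011100110
1388 → 010101101100
Subtract via negate-and-add: invert 010101101100 + 1 = 101010010100 (i.e. -1388).
  100011100110
+ 101010010100
= 001101111010  (discard carry-out 1)
Result 001101111010: MSB = 0 → value 890.
Both addends (after negating the subtrahend) are negative but the stored result is non-negative: signed overflow. The true value -1818 − 1388 = -3206 lies outside [-2048, 2047].

890; overflow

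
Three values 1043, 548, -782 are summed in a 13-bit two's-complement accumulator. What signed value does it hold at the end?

809

1043 + 548 = 1591 (0011000110111)
1591 + (-782) = 809 (0001100101001)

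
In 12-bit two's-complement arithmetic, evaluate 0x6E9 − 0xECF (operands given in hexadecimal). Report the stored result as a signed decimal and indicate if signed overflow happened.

-2022; overflow

0x6E9 = 011011101001 = 1769 (signed)
0xECF = 111011001111 = -305 (signed)
Subtract via negate-and-add: invert 111011001111 + 1 = 000100110001 (i.e. 305).
  011011101001
+ 000100110001
= 100000011010
Result 100000011010: MSB = 1 → 2074 − 4096 = -2022.
Both addends (after negating the subtrahend) are non-negative but the stored result is negative: signed overflow. The true value 1769 − (-305) = 2074 lies outside [-2048, 2047].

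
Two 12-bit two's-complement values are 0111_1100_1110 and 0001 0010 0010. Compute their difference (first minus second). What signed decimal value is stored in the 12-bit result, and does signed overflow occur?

1708; no overflow

0111_1100_1110 → 011111001110 = 1998 (signed)
0001 0010 0010 → 000100100010 = 290 (signed)
Subtract via negate-and-add: invert 000100100010 + 1 = 111011011110 (i.e. -290).
  011111001110
+ 111011011110
= 011010101100  (discard carry-out 1)
Result 011010101100: MSB = 0 → value 1708.
Addends (after negating the subtrahend) have opposite signs, so signed overflow cannot occur.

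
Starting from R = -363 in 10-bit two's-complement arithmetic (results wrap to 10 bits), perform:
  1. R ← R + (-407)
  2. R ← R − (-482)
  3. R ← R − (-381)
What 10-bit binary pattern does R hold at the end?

Start: R = -363 = 1010010101.
R = -363 + (-407) = -770; wraps to 254 = 0011111110
R = 254 − (-482) = 736; wraps to -288 = 1011100000
R = -288 − (-381) = 93 = 0001011101

0001011101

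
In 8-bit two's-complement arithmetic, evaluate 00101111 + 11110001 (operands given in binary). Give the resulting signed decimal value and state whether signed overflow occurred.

32; no overflow

00101111 = 47 (signed)
11110001 = -15 (signed)
  00101111
+ 11110001
= 00100000  (discard carry-out 1)
Result 00100000: MSB = 0 → value 32.
Addends have opposite signs, so signed overflow cannot occur.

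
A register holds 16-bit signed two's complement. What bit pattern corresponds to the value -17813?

1011101001101011

|-17813| = 17813 = 0100010110010101 in 16 bits.
Invert the bits: 1011101001101010. Add 1: 1011101001101011.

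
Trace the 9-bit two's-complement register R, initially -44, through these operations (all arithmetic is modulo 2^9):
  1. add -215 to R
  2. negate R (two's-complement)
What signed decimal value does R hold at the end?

Start: R = -44 = 111010100.
R = -44 + (-215) = -259; wraps to 253 = 011111101
R = −(253) = -253 = 100000011

-253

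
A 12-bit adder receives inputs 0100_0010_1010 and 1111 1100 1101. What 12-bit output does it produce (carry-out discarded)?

001111110111

  010000101010
+ 111111001101
= 001111110111  (discard carry-out 1)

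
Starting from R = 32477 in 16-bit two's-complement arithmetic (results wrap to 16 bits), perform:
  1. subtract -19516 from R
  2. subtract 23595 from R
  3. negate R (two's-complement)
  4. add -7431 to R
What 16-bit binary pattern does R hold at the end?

0111010000001011

Start: R = 32477 = 0111111011011101.
R = 32477 − (-19516) = 51993; wraps to -13543 = 1100101100011001
R = -13543 − 23595 = -37138; wraps to 28398 = 0110111011101110
R = −(28398) = -28398 = 1001000100010010
R = -28398 + (-7431) = -35829; wraps to 29707 = 0111010000001011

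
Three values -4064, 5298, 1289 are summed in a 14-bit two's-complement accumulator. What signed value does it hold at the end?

2523

-4064 + 5298 = 1234 (00010011010010)
1234 + 1289 = 2523 (00100111011011)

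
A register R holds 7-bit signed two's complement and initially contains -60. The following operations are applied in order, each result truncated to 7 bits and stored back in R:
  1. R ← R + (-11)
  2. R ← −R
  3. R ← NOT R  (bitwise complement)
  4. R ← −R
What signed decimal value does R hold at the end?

-56

Start: R = -60 = 1000100.
R = -60 + (-11) = -71; wraps to 57 = 0111001
R = −(57) = -57 = 1000111
R = NOT 1000111 = 0111000 = 56
R = −(56) = -56 = 1001000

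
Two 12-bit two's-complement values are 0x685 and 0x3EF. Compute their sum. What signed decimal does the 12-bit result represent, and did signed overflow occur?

0x685 = 011010000101 = 1669 (signed)
0x3EF = 001111101111 = 1007 (signed)
  011010000101
+ 001111101111
= 101001110100
Result 101001110100: MSB = 1 → 2676 − 4096 = -1420.
Both addends are non-negative but the stored result is negative: signed overflow. The true value 1669 + 1007 = 2676 lies outside [-2048, 2047].

-1420; overflow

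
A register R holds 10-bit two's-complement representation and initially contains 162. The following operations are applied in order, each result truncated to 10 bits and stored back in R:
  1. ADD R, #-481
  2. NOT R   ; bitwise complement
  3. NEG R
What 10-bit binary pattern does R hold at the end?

Start: R = 162 = 0010100010.
R = 162 + (-481) = -319 = 1011000001
R = NOT 1011000001 = 0100111110 = 318
R = −(318) = -318 = 1011000010

1011000010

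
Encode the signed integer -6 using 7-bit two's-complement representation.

1111010

|-6| = 6 = 0000110 in 7 bits.
Invert the bits: 1111001. Add 1: 1111010.
Check: 1111010 reads as 122 − 128 = -6.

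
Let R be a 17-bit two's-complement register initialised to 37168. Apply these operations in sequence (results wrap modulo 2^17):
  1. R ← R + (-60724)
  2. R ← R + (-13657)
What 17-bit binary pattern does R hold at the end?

Start: R = 37168 = 01001000100110000.
R = 37168 + (-60724) = -23556 = 11010001111111100
R = -23556 + (-13657) = -37213 = 10110111010100011

10110111010100011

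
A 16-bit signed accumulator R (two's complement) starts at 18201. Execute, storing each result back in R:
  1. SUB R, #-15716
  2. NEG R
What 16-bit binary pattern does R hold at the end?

0111101110000011

Start: R = 18201 = 0100011100011001.
R = 18201 − (-15716) = 33917; wraps to -31619 = 1000010001111101
R = −(-31619) = 31619 = 0111101110000011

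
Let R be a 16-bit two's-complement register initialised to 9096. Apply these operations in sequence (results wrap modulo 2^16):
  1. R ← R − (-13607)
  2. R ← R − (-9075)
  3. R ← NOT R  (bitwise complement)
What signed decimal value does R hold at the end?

-31779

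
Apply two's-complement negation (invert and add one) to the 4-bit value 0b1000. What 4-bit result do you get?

1000

Invert: 0111. Add 1: 1000.
(0b1000 is the minimum value -8; its negation overflows and yields itself.)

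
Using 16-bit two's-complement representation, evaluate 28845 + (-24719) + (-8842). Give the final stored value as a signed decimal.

-4716

28845 + (-24719) = 4126 (0001000000011110)
4126 + (-8842) = -4716 (1110110110010100)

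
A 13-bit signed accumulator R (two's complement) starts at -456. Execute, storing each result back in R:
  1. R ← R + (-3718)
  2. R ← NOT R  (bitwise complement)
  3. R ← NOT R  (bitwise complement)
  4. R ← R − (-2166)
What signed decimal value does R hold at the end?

-2008

Start: R = -456 = 1111000111000.
R = -456 + (-3718) = -4174; wraps to 4018 = 0111110110010
R = NOT 0111110110010 = 1000001001101 = -4019
R = NOT 1000001001101 = 0111110110010 = 4018
R = 4018 − (-2166) = 6184; wraps to -2008 = 1100000101000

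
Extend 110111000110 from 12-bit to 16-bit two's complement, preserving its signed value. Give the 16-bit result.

1111110111000110

MSB of 110111000110 is 1; replicate it into the new high bits.
1111|110111000110 → 1111110111000110 (still -570).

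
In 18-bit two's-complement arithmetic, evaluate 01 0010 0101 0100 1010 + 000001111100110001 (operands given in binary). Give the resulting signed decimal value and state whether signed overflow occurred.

83067; no overflow

01 0010 0101 0100 1010 → 010010010101001010 = 75082 (signed)
000001111100110001 = 7985 (signed)
  010010010101001010
+ 000001111100110001
= 010100010001111011
Result 010100010001111011: MSB = 0 → value 83067.
Both addends are non-negative and so is the stored result: no signed overflow.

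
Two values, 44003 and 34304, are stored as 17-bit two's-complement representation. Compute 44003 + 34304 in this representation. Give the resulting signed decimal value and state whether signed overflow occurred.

-52765; overflow

44003 → 01010101111100011
34304 → 01000011000000000
  01010101111100011
+ 01000011000000000
= 10011000111100011
Result 10011000111100011: MSB = 1 → 78307 − 131072 = -52765.
Both addends are non-negative but the stored result is negative: signed overflow. The true value 44003 + 34304 = 78307 lies outside [-65536, 65535].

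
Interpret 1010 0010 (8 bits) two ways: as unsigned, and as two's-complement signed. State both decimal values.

unsigned = 162, signed = -94

Unsigned: 10100010 = 162.
Signed: MSB=1 → 162 − 256 = -94.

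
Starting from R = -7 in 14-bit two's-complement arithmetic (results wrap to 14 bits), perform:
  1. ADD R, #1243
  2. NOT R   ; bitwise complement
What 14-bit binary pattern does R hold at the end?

11101100101011

Start: R = -7 = 11111111111001.
R = -7 + 1243 = 1236 = 00010011010100
R = NOT 00010011010100 = 11101100101011 = -1237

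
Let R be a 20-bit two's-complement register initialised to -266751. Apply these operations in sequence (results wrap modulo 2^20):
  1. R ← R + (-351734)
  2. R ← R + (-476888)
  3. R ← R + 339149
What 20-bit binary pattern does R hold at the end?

01000111011000000000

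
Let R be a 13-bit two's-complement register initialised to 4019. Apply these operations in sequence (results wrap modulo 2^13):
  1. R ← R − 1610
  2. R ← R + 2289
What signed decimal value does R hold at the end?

-3494

Start: R = 4019 = 0111110110011.
R = 4019 − 1610 = 2409 = 0100101101001
R = 2409 + 2289 = 4698; wraps to -3494 = 1001001011010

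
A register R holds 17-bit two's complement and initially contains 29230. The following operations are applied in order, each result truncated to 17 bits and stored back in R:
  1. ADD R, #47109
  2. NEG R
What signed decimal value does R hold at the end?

Start: R = 29230 = 00111001000101110.
R = 29230 + 47109 = 76339; wraps to -54733 = 10010101000110011
R = −(-54733) = 54733 = 01101010111001101

54733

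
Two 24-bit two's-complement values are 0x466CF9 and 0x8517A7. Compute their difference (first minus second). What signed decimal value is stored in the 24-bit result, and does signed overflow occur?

0x466CF9 = 010001100110110011111001 = 4615417 (signed)
0x8517A7 = 100001010001011110100111 = -8054873 (signed)
Subtract via negate-and-add: invert 100001010001011110100111 + 1 = 011110101110100001011001 (i.e. 8054873).
  010001100110110011111001
+ 011110101110100001011001
= 110000010101010101010010
Result 110000010101010101010010: MSB = 1 → 12670290 − 16777216 = -4106926.
Both addends (after negating the subtrahend) are non-negative but the stored result is negative: signed overflow. The true value 4615417 − (-8054873) = 12670290 lies outside [-8388608, 8388607].

-4106926; overflow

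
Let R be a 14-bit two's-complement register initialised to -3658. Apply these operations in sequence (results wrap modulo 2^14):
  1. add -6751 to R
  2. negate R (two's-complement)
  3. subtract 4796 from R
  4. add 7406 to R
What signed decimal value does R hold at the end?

Start: R = -3658 = 11000110110110.
R = -3658 + (-6751) = -10409; wraps to 5975 = 01011101010111
R = −(5975) = -5975 = 10100010101001
R = -5975 − 4796 = -10771; wraps to 5613 = 01010111101101
R = 5613 + 7406 = 13019; wraps to -3365 = 11001011011011

-3365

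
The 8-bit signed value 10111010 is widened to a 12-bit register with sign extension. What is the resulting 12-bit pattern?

MSB of 10111010 is 1; replicate it into the new high bits.
1111|10111010 → 111110111010 (still -70).

111110111010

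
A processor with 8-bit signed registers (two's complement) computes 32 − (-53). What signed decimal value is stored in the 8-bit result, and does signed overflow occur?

85; no overflow

32 → 00100000
-53 → 11001011
Subtract via negate-and-add: invert 11001011 + 1 = 00110101 (i.e. 53).
  00100000
+ 00110101
= 01010101
Result 01010101: MSB = 0 → value 85.
Both addends (after negating the subtrahend) are non-negative and so is the stored result: no signed overflow.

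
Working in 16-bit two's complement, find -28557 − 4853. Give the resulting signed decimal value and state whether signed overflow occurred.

32126; overflow

-28557 → 1001000001110011
4853 → 0001001011110101
Subtract via negate-and-add: invert 0001001011110101 + 1 = 1110110100001011 (i.e. -4853).
  1001000001110011
+ 1110110100001011
= 0111110101111110  (discard carry-out 1)
Result 0111110101111110: MSB = 0 → value 32126.
Both addends (after negating the subtrahend) are negative but the stored result is non-negative: signed overflow. The true value -28557 − 4853 = -33410 lies outside [-32768, 32767].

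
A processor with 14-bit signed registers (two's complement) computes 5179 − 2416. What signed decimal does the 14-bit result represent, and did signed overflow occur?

2763; no overflow

5179 → 01010000111011
2416 → 00100101110000
Subtract via negate-and-add: invert 00100101110000 + 1 = 11011010010000 (i.e. -2416).
  01010000111011
+ 11011010010000
= 00101011001011  (discard carry-out 1)
Result 00101011001011: MSB = 0 → value 2763.
Addends (after negating the subtrahend) have opposite signs, so signed overflow cannot occur.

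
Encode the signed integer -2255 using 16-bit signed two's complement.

1111011100110001

|-2255| = 2255 = 0000100011001111 in 16 bits.
Invert the bits: 1111011100110000. Add 1: 1111011100110001.
Check: 1111011100110001 reads as 63281 − 65536 = -2255.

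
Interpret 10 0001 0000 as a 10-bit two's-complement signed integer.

-496

MSB is 1, so the value is negative.
Unsigned reading: 528. Subtract 2^10 = 1024: 528 − 1024 = -496.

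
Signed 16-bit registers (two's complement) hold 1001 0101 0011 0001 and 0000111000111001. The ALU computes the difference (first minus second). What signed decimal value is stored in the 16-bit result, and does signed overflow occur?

-30984; no overflow

1001 0101 0011 0001 → 1001010100110001 = -27343 (signed)
0000111000111001 = 3641 (signed)
Subtract via negate-and-add: invert 0000111000111001 + 1 = 1111000111000111 (i.e. -3641).
  1001010100110001
+ 1111000111000111
= 1000011011111000  (discard carry-out 1)
Result 1000011011111000: MSB = 1 → 34552 − 65536 = -30984.
Both addends (after negating the subtrahend) are negative and so is the stored result: no signed overflow.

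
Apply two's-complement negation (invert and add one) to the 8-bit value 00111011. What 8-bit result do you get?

Invert: 11000100. Add 1: 11000101.

11000101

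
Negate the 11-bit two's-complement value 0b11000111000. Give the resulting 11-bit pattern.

00111001000

Invert: 00111000111. Add 1: 00111001000.
Check: 11000111000 = -456, 00111001000 = 456.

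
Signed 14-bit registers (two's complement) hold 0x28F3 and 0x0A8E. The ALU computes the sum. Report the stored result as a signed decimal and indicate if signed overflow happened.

-3199; no overflow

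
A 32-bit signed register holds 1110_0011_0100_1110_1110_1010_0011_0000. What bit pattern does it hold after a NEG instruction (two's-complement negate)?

Invert: 00011100101100010001010111001111. Add 1: 00011100101100010001010111010000.

00011100101100010001010111010000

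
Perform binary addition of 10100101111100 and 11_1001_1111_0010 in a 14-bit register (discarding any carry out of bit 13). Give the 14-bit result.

10001101101110

  10100101111100
+ 11100111110010
= 10001101101110  (discard carry-out 1)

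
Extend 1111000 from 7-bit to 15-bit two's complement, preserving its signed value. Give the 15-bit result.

MSB of 1111000 is 1; replicate it into the new high bits.
11111111|1111000 → 111111111111000 (still -8).

111111111111000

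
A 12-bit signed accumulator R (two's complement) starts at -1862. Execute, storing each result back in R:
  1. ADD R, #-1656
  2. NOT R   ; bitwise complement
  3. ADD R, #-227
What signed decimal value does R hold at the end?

Start: R = -1862 = 100010111010.
R = -1862 + (-1656) = -3518; wraps to 578 = 001001000010
R = NOT 001001000010 = 110110111101 = -579
R = -579 + (-227) = -806 = 110011011010

-806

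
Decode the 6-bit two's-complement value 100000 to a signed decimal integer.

MSB is 1, so the value is negative.
Unsigned reading: 32. Subtract 2^6 = 64: 32 − 64 = -32.

-32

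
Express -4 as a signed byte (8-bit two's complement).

11111100

|-4| = 4 = 00000100 in 8 bits.
Invert the bits: 11111011. Add 1: 11111100.
Check: 11111100 reads as 252 − 256 = -4.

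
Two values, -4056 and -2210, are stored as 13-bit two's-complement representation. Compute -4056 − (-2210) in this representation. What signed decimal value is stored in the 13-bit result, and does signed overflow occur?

-1846; no overflow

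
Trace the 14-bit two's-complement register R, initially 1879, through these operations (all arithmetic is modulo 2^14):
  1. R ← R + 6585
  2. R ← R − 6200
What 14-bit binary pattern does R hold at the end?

00100011011000

Start: R = 1879 = 00011101010111.
R = 1879 + 6585 = 8464; wraps to -7920 = 10000100010000
R = -7920 − 6200 = -14120; wraps to 2264 = 00100011011000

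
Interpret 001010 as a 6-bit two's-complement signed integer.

MSB is 0, so the value is non-negative: 001010 = 10.

10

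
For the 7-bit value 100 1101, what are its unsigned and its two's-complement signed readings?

unsigned = 77, signed = -51

Unsigned: 1001101 = 77.
Signed: MSB=1 → 77 − 128 = -51.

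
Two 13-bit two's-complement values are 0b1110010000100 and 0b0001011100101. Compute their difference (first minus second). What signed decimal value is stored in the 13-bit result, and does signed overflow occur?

0b1110010000100 → 1110010000100 = -892 (signed)
0b0001011100101 → 0001011100101 = 741 (signed)
Subtract via negate-and-add: invert 0001011100101 + 1 = 1110100011011 (i.e. -741).
  1110010000100
+ 1110100011011
= 1100110011111  (discard carry-out 1)
Result 1100110011111: MSB = 1 → 6559 − 8192 = -1633.
Both addends (after negating the subtrahend) are negative and so is the stored result: no signed overflow.

-1633; no overflow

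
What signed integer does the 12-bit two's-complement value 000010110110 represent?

MSB is 0, so the value is non-negative: 000010110110 = 182.

182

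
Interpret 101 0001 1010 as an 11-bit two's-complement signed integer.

MSB is 1, so the value is negative.
Invert: 01011100101. Add 1: 01011100110 = 742. So the value is −742.

-742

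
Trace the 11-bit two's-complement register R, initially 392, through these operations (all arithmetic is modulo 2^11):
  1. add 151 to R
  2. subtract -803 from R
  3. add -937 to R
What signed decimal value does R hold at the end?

Start: R = 392 = 00110001000.
R = 392 + 151 = 543 = 01000011111
R = 543 − (-803) = 1346; wraps to -702 = 10101000010
R = -702 + (-937) = -1639; wraps to 409 = 00110011001

409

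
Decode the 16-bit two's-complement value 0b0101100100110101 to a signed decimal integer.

22837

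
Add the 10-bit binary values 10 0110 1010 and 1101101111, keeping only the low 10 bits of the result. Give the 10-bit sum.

0111011001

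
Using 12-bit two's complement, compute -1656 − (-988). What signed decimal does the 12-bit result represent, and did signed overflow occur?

-668; no overflow

-1656 → 100110001000
-988 → 110000100100
Subtract via negate-and-add: invert 110000100100 + 1 = 001111011100 (i.e. 988).
  100110001000
+ 001111011100
= 110101100100
Result 110101100100: MSB = 1 → 3428 − 4096 = -668.
Addends (after negating the subtrahend) have opposite signs, so signed overflow cannot occur.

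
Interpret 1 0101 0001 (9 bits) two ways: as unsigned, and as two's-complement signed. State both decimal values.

unsigned = 337, signed = -175

Unsigned: 101010001 = 337.
Signed: MSB=1 → 337 − 512 = -175.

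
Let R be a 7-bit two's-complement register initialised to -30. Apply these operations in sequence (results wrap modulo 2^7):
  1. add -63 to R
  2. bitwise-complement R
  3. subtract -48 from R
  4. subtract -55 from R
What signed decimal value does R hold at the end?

-61

Start: R = -30 = 1100010.
R = -30 + (-63) = -93; wraps to 35 = 0100011
R = NOT 0100011 = 1011100 = -36
R = -36 − (-48) = 12 = 0001100
R = 12 − (-55) = 67; wraps to -61 = 1000011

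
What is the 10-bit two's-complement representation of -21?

|-21| = 21 = 0000010101 in 10 bits.
Invert the bits: 1111101010. Add 1: 1111101011.
Check: 1111101011 reads as 1003 − 1024 = -21.

1111101011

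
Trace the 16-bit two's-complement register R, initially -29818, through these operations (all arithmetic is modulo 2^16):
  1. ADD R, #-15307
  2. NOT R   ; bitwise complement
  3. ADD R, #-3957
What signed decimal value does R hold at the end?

-24369

Start: R = -29818 = 1000101110000110.
R = -29818 + (-15307) = -45125; wraps to 20411 = 0100111110111011
R = NOT 0100111110111011 = 1011000001000100 = -20412
R = -20412 + (-3957) = -24369 = 1010000011001111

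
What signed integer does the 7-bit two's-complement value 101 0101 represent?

MSB is 1, so the value is negative.
Invert: 0101010. Add 1: 0101011 = 43. So the value is −43.

-43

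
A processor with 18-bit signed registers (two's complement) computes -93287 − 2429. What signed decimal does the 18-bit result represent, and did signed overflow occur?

-95716; no overflow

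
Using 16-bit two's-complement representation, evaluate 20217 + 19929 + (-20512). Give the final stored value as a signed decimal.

20217 + 19929 = 40146 → wraps to -25390 (1001110011010010)
-25390 + (-20512) = -45902 → wraps to 19634 (0100110010110010)

19634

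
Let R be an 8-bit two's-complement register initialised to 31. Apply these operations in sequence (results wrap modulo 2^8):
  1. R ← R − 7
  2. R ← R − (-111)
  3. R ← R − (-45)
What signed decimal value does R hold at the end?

Start: R = 31 = 00011111.
R = 31 − 7 = 24 = 00011000
R = 24 − (-111) = 135; wraps to -121 = 10000111
R = -121 − (-45) = -76 = 10110100

-76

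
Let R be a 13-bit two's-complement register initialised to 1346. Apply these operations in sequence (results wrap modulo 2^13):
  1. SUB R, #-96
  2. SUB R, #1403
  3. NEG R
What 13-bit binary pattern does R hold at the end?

1111111011001

Start: R = 1346 = 0010101000010.
R = 1346 − (-96) = 1442 = 0010110100010
R = 1442 − 1403 = 39 = 0000000100111
R = −(39) = -39 = 1111111011001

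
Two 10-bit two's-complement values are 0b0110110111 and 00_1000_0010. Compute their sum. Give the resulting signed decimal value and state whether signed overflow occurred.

-455; overflow

0b0110110111 → 0110110111 = 439 (signed)
00_1000_0010 → 0010000010 = 130 (signed)
  0110110111
+ 0010000010
= 1000111001
Result 1000111001: MSB = 1 → 569 − 1024 = -455.
Both addends are non-negative but the stored result is negative: signed overflow. The true value 439 + 130 = 569 lies outside [-512, 511].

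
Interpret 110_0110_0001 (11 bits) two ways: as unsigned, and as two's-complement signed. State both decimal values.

Unsigned: 11001100001 = 1633.
Signed: MSB=1 → 1633 − 2048 = -415.

unsigned = 1633, signed = -415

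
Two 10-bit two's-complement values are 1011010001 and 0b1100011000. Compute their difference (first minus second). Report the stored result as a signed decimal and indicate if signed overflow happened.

1011010001 = -303 (signed)
0b1100011000 → 1100011000 = -232 (signed)
Subtract via negate-and-add: invert 1100011000 + 1 = 0011101000 (i.e. 232).
  1011010001
+ 0011101000
= 1110111001
Result 1110111001: MSB = 1 → 953 − 1024 = -71.
Addends (after negating the subtrahend) have opposite signs, so signed overflow cannot occur.

-71; no overflow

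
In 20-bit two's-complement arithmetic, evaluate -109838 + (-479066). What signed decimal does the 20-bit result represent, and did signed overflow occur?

-109838 → 11100101001011110010
-479066 → 10001011000010100110
  11100101001011110010
+ 10001011000010100110
= 01110000001110011000  (discard carry-out 1)
Result 01110000001110011000: MSB = 0 → value 459672.
Both addends are negative but the stored result is non-negative: signed overflow. The true value -109838 + (-479066) = -588904 lies outside [-524288, 524287].

459672; overflow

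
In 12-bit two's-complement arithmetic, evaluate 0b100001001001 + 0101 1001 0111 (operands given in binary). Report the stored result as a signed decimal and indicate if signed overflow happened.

-544; no overflow

0b100001001001 → 100001001001 = -1975 (signed)
0101 1001 0111 → 010110010111 = 1431 (signed)
  100001001001
+ 010110010111
= 110111100000
Result 110111100000: MSB = 1 → 3552 − 4096 = -544.
Addends have opposite signs, so signed overflow cannot occur.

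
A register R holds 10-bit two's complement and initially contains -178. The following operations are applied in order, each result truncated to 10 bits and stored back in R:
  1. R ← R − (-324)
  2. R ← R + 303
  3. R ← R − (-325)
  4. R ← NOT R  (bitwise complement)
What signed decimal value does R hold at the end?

249

Start: R = -178 = 1101001110.
R = -178 − (-324) = 146 = 0010010010
R = 146 + 303 = 449 = 0111000001
R = 449 − (-325) = 774; wraps to -250 = 1100000110
R = NOT 1100000110 = 0011111001 = 249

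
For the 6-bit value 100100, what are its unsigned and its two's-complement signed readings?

Unsigned: 100100 = 36.
Signed: MSB=1 → 36 − 64 = -28.

unsigned = 36, signed = -28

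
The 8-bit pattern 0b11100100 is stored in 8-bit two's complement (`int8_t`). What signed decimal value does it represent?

MSB is 1, so the value is negative.
Unsigned reading: 228. Subtract 2^8 = 256: 228 − 256 = -28.

-28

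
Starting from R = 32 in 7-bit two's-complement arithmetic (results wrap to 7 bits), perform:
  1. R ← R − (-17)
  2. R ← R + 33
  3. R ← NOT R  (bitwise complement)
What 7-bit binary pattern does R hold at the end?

0101101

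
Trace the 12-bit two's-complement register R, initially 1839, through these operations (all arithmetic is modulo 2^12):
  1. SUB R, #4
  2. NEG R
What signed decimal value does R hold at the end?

Start: R = 1839 = 011100101111.
R = 1839 − 4 = 1835 = 011100101011
R = −(1835) = -1835 = 100011010101

-1835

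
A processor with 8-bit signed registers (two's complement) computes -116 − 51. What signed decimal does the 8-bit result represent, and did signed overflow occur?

-116 → 10001100
51 → 00110011
Subtract via negate-and-add: invert 00110011 + 1 = 11001101 (i.e. -51).
  10001100
+ 11001101
= 01011001  (discard carry-out 1)
Result 01011001: MSB = 0 → value 89.
Both addends (after negating the subtrahend) are negative but the stored result is non-negative: signed overflow. The true value -116 − 51 = -167 lies outside [-128, 127].

89; overflow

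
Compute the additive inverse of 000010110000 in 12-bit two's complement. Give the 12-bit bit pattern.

111101010000

Invert: 111101001111. Add 1: 111101010000.
Check: 000010110000 = 176, 111101010000 = -176.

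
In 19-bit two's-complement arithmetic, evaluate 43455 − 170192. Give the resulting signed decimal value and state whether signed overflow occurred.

43455 → 0001010100110111111
170192 → 0101001100011010000
Subtract via negate-and-add: invert 0101001100011010000 + 1 = 1010110011100110000 (i.e. -170192).
  0001010100110111111
+ 1010110011100110000
= 1100001000011101111
Result 1100001000011101111: MSB = 1 → 397551 − 524288 = -126737.
Addends (after negating the subtrahend) have opposite signs, so signed overflow cannot occur.

-126737; no overflow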